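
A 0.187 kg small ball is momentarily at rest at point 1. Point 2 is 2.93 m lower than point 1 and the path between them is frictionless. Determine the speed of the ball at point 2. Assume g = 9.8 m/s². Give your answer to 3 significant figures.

Equating total energy at the two states: mgh = ½mv²
The mass cancels from both sides.
v = √(2gh) = √(2 × 9.8 × 2.93) = √57.428 = 7.578 m/s

v = 7.58 m/s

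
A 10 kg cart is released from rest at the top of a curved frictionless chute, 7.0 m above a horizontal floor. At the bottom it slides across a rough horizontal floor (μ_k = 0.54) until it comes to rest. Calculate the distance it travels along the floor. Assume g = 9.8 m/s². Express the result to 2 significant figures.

Applying the work–energy principle:
At rest all PE has been dissipated by friction: mgh = μ_k m g d
d = h/μ_k = 7.0/0.54 = 12.96 m

d = 13 m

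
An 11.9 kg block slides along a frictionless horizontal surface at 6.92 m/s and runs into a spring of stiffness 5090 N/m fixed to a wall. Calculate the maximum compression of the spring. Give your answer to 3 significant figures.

x = 0.335 m

At max compression the block is momentarily at rest: ½mv² = ½kx²
x = v√(m/k) = 6.92 × √(11.9/5090) = 0.3346 m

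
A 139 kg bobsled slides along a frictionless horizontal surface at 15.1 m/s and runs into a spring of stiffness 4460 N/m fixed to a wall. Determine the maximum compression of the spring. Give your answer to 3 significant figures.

x = 2.67 m

Conservation of energy between contact and max compression: ½mv² = ½kx²
x = v√(m/k) = 15.1 × √(139/4460) = 2.666 m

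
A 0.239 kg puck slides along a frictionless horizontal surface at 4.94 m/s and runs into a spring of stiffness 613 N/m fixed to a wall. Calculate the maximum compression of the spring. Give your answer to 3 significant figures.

At max compression the puck is momentarily at rest: ½mv² = ½kx²
x = v√(m/k) = 4.94 × √(0.239/613) = 0.09754 m

x = 0.0975 m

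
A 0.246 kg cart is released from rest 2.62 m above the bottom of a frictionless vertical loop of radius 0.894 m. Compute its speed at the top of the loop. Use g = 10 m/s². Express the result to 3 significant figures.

Energy conservation: mgh = ½mv_top² + mg(2r)
v_top² = 2g(h − 2r) = 2(10)(2.62 − 1.788) = 16.64
v_top = 4.079 m/s

v = 4.08 m/s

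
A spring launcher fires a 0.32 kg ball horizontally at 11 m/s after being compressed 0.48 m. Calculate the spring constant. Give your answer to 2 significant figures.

k = 170 N/m

½kx² = ½mv²
k = mv²/x² = (0.32)(11)²/(0.48)² = 168.1 N/m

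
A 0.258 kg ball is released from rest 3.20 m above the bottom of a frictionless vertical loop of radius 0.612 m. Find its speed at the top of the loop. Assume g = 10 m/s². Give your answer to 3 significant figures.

Energy conservation: mgh = ½mv_top² + mg(2r)
v_top² = 2g(h − 2r) = 2(10)(3.20 − 1.224) = 39.52
v_top = 6.286 m/s

v = 6.29 m/s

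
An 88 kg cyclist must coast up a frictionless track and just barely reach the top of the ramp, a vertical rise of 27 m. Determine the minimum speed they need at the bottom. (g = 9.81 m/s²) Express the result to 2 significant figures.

At the top they are momentarily at rest, so all KE converts to PE: ½mv² = mgh
v = √(2gh) = √(2 × 9.81 × 27) = 23.02 m/s

v = 23 m/s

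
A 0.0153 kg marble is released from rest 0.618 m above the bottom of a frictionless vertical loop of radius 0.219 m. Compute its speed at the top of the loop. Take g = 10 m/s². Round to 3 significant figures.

v = 1.90 m/s

Energy conservation: mgh = ½mv_top² + mg(2r)
v_top² = 2g(h − 2r) = 2(10)(0.618 − 0.4380) = 3.600
v_top = 1.897 m/s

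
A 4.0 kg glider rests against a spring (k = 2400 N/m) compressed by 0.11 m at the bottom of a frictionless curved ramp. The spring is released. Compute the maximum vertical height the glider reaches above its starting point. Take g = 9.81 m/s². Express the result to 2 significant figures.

At maximum height the glider is at rest, so ½kx² = mgh
h = kx²/(2mg) = (2400)(0.11)²/(2 × 4.0 × 9.81) = 0.3700 m

h = 0.37 m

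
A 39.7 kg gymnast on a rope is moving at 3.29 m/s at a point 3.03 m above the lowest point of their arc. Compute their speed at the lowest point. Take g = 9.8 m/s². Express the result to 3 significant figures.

Mechanical energy is conserved (no friction): ½mv₀² + mgh = ½mv²
v² = v₀² + 2gh = (3.29)² + 2(9.8)(3.03) = 70.212
v = √70.212 = 8.379 m/s

v = 8.38 m/s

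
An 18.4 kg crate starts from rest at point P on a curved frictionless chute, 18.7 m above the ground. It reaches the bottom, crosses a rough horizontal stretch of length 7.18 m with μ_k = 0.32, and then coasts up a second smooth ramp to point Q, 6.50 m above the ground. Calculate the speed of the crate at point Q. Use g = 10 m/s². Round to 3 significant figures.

v = 14.1 m/s

Energy at P: mgh₁ = (18.4)(10)(18.7) = 3440.8 J
Friction loss: W_f = μ_k mg d = 422.8 J
At Q: ½mv² + mgh₂ = mgh₁ − W_f
½mv² = 3440.8 − 422.8 − 1196.0 = 1822.0 J
v = √(2 × 1822.0/18.4) = 14.07 m/s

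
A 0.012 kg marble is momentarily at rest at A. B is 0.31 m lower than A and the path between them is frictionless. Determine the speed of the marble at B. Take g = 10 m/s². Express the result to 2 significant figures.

v = 2.5 m/s

Energy conservation between the two points: mgh = ½mv²
The mass cancels from both sides.
v = √(2gh) = √(2 × 10 × 0.31) = √6.2000 = 2.490 m/s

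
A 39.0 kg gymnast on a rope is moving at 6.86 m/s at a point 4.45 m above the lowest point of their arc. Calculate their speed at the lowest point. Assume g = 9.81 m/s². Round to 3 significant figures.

v = 11.6 m/s

Energy conservation between the two points: ½mv₀² + mgh = ½mv²
v² = v₀² + 2gh = (6.86)² + 2(9.81)(4.45) = 134.37
v = √134.37 = 11.59 m/s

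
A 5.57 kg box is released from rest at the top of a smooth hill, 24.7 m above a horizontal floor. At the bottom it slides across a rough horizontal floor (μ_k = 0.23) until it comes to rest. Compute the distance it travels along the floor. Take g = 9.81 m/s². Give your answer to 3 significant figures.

d = 107 m

Energy bookkeeping (friction removes W_f = μ_k N d):
At rest all PE has been dissipated by friction: mgh = μ_k m g d
d = h/μ_k = 24.7/0.23 = 107.4 m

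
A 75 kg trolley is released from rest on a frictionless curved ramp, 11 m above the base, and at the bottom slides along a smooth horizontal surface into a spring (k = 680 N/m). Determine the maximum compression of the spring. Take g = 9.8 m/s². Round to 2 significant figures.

Energy conservation (no friction) from release to max compression: mgh = ½kx²
x = √(2mgh/k) = √(2 × 75 × 9.8 × 11 / 680) = 4.876 m

x = 4.9 m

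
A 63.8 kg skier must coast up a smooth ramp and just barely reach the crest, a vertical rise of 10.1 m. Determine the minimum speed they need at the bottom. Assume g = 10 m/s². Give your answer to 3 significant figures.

At the top they are momentarily at rest, so all KE converts to PE: ½mv² = mgh
v = √(2gh) = √(2 × 10 × 10.1) = 14.21 m/s

v = 14.2 m/s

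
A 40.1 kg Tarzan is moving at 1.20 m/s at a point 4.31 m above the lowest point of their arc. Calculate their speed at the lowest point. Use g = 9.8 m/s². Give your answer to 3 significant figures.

Equating total energy at the two states: ½mv₀² + mgh = ½mv²
v² = v₀² + 2gh = (1.20)² + 2(9.8)(4.31) = 85.916
v = √85.916 = 9.269 m/s

v = 9.27 m/s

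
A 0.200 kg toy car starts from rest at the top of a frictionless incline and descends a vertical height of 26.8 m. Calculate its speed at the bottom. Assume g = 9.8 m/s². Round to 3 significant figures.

By conservation of mechanical energy, mgh = ½mv²
The mass cancels from both sides.
v = √(2gh) = √(2 × 9.8 × 26.8) = √525.28 = 22.92 m/s

v = 22.9 m/s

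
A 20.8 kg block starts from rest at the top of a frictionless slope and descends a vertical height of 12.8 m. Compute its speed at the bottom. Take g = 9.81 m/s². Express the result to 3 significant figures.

Mechanical energy is conserved (no friction): mgh = ½mv²
v = √(2gh) = √(2 × 9.81 × 12.8) = √251.14 = 15.85 m/s

v = 15.8 m/s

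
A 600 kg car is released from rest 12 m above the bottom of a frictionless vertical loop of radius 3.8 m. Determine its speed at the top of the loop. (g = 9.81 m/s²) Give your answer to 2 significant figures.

Energy conservation: mgh = ½mv_top² + mg(2r)
v_top² = 2g(h − 2r) = 2(9.81)(12 − 7.600) = 86.33
v_top = 9.291 m/s

v = 9.3 m/s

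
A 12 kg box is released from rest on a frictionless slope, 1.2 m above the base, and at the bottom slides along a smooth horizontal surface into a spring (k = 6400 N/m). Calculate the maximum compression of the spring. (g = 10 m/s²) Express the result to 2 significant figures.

x = 0.21 m

Gravitational PE at the top equals spring PE at max compression: mgh = ½kx²
x = √(2mgh/k) = √(2 × 12 × 10 × 1.2 / 6400) = 0.2121 m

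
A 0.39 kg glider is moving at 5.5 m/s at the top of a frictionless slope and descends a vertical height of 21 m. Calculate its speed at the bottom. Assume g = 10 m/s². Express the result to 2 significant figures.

Mechanical energy is conserved (no friction): ½mv₀² + mgh = ½mv²
The mass cancels from both sides.
v² = v₀² + 2gh = (5.5)² + 2(10)(21) = 450.25
v = √450.25 = 21.22 m/s

v = 21 m/s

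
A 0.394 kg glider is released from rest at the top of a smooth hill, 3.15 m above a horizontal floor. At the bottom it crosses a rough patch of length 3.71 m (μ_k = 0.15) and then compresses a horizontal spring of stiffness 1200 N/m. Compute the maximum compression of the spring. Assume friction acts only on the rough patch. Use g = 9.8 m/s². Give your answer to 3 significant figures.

x = 0.129 m

Initial energy: E₁ = mgh = (0.394)(9.8)(3.15) = 12.163 J
Friction removes W_f = μ_k mg d = (0.15)(0.394)(9.8)(3.71) = 2.149 J
Energy reaching the spring: E = 12.163 − 2.149 = 10.014 J
At max compression ½kx² = E ⇒ x = √(2E/k) = √(2 × 10.014/1200) = 0.1292 m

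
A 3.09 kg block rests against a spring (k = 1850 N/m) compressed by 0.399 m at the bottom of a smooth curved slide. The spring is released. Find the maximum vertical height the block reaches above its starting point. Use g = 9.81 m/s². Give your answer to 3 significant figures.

At maximum height the block is at rest, so ½kx² = mgh
h = kx²/(2mg) = (1850)(0.399)²/(2 × 3.09 × 9.81) = 4.858 m

h = 4.86 m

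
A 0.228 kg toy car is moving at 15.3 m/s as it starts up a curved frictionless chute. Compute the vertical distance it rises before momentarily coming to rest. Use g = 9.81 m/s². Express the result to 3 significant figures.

h = 11.9 m

Setting KE at the bottom equal to PE gained: ½mv² = mgh
h = v²/(2g) = 15.3²/(2 × 9.81) = 11.93 m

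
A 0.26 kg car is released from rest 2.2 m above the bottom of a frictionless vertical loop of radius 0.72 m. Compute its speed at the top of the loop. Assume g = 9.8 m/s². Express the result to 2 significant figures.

Energy conservation: mgh = ½mv_top² + mg(2r)
v_top² = 2g(h − 2r) = 2(9.8)(2.2 − 1.440) = 14.90
v_top = 3.860 m/s

v = 3.9 m/s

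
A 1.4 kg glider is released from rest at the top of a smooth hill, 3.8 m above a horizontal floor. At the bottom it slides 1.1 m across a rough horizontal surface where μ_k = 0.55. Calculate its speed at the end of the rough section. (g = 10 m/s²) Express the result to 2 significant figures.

Applying the work–energy principle:
mgh = ½mv² + μ_k m g d
W_f = μ_k mg d = (0.55)(1.4)(10)(1.1) = 8.470 J
½mv² = mgh − W_f = 53.200 − 8.470 = 44.730 J
v = √(2 × 44.730/1.4) = 7.994 m/s

v = 8.0 m/s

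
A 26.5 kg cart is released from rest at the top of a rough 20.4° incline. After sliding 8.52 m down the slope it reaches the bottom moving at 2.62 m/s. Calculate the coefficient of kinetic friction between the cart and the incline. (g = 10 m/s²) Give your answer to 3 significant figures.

The energy dissipated by friction is the PE lost minus the KE gained:
mgL sinθ = 787.01 J; ½mv² = 90.953 J
W_f = 787.01 − 90.953 = 696.1 J
μ_k = W_f/(mg cosθ · L) = 696.1/(248.4 × 8.52) = 0.3289

μ_k = 0.329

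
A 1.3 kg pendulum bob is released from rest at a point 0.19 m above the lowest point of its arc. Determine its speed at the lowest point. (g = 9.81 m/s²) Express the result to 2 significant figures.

Equating total energy at the two states: mgh = ½mv²
v = √(2gh) = √(2 × 9.81 × 0.19) = √3.7278 = 1.931 m/s

v = 1.9 m/s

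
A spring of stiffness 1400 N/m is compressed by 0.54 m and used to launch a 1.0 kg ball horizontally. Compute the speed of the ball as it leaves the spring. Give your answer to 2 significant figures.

v = 20 m/s

Spring PE converts entirely to kinetic energy: ½kx² = ½mv²
v = x√(k/m) = 0.54 × √(1400/1.0) = 20.20 m/s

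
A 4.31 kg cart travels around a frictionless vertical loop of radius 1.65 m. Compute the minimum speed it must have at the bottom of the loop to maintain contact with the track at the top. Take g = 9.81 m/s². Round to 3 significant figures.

v = 9.00 m/s

At the top: mg = mv_top²/r ⇒ v_top² = gr = 16.19 m²/s²
Energy from bottom to top (height 2r): ½mv_bot² = ½mv_top² + mg(2r)
v_bot² = gr + 4gr = 5gr = 80.93
v_bot = √(5gr) = 8.996 m/s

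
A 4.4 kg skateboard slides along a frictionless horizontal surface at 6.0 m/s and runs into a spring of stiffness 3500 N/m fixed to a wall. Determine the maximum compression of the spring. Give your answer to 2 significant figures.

x = 0.21 m

All KE is stored as spring PE at maximum compression: ½mv² = ½kx²
x = v√(m/k) = 6.0 × √(4.4/3500) = 0.2127 m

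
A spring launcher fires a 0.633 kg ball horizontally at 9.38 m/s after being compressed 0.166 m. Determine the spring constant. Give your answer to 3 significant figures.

½kx² = ½mv²
k = mv²/x² = (0.633)(9.38)²/(0.166)² = 2021 N/m

k = 2020 N/m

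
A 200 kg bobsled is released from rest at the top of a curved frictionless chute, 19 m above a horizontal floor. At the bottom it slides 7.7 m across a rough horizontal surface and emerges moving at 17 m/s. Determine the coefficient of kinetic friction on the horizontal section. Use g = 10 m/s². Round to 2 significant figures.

μ_k = 0.59

Energy at the top = energy at the end + work done against friction:
mgh = ½mv² + μ_k m g d
mgh = 38000 J; ½mv² = 28900 J
W_f = 38000 − 28900 = 9100 J
μ_k = W_f/(mg·d) = 9100/(2000 × 7.7) = 0.5909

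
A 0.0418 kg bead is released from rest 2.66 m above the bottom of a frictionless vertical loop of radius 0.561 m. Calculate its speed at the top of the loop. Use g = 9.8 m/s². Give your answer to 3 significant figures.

v = 5.49 m/s

Energy conservation: mgh = ½mv_top² + mg(2r)
v_top² = 2g(h − 2r) = 2(9.8)(2.66 − 1.122) = 30.14
v_top = 5.490 m/s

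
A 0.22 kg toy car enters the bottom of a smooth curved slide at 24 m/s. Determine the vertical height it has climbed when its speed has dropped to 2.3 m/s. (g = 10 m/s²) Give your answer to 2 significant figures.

Conservation of energy: ½mv₁² = ½mv₂² + mgh
h = (v₁² − v₂²)/(2g) = (24² − 2.3²)/(2 × 10) = 28.54 m

h = 29 m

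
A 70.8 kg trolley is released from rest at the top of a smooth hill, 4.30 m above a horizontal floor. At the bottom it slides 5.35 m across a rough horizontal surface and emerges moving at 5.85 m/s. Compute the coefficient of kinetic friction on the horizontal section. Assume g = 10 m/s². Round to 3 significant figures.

Energy at the top = energy at the end + work done against friction:
mgh = ½mv² + μ_k m g d
mgh = 3044.4 J; ½mv² = 1211.5 J
W_f = 3044.4 − 1211.5 = 1833 J
μ_k = W_f/(mg·d) = 1833/(708.0 × 5.35) = 0.4839

μ_k = 0.484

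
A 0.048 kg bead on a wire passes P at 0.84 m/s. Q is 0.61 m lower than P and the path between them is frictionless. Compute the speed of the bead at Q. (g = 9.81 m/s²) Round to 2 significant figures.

By conservation of mechanical energy, ½mv₀² + mgh = ½mv²
The mass cancels from both sides.
v² = v₀² + 2gh = (0.84)² + 2(9.81)(0.61) = 12.674
v = √12.674 = 3.560 m/s

v = 3.6 m/s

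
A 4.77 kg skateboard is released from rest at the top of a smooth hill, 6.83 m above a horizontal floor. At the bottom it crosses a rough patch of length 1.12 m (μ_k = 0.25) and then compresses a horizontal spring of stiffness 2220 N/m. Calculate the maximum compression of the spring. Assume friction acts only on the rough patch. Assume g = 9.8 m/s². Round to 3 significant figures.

Initial energy: E₁ = mgh = (4.77)(9.8)(6.83) = 319.28 J
Friction removes W_f = μ_k mg d = (0.25)(4.77)(9.8)(1.12) = 13.09 J
Energy reaching the spring: E = 319.28 − 13.09 = 306.19 J
At max compression ½kx² = E ⇒ x = √(2E/k) = √(2 × 306.19/2220) = 0.5252 m

x = 0.525 m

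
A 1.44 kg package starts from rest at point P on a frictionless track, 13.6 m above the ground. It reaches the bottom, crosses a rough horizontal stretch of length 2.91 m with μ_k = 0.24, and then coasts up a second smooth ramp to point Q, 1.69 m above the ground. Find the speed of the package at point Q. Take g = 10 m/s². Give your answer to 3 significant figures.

Energy at P: mgh₁ = (1.44)(10)(13.6) = 195.84 J
Friction loss: W_f = μ_k mg d = 10.06 J
At Q: ½mv² + mgh₂ = mgh₁ − W_f
½mv² = 195.84 − 10.06 − 24.336 = 161.45 J
v = √(2 × 161.45/1.44) = 14.97 m/s

v = 15.0 m/s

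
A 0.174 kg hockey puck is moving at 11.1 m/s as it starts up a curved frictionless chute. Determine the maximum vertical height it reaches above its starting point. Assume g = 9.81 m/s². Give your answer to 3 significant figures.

h = 6.28 m

By energy conservation, ½mv² = mgh
h = v²/(2g) = 11.1²/(2 × 9.81) = 6.280 m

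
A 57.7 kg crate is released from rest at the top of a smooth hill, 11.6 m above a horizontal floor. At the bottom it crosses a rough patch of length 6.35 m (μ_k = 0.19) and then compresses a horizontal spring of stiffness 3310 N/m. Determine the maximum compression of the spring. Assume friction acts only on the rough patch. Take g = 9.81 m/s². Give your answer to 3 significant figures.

x = 1.89 m

Initial energy: E₁ = mgh = (57.7)(9.81)(11.6) = 6566.0 J
Friction removes W_f = μ_k mg d = (0.19)(57.7)(9.81)(6.35) = 682.9 J
Energy reaching the spring: E = 6566.0 − 682.9 = 5883.1 J
At max compression ½kx² = E ⇒ x = √(2E/k) = √(2 × 5883.1/3310) = 1.885 m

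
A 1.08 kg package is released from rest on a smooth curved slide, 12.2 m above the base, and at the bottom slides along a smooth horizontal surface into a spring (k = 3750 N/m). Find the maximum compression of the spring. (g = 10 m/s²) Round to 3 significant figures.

x = 0.265 m

Gravitational PE at the top equals spring PE at max compression: mgh = ½kx²
x = √(2mgh/k) = √(2 × 1.08 × 10 × 12.2 / 3750) = 0.2651 m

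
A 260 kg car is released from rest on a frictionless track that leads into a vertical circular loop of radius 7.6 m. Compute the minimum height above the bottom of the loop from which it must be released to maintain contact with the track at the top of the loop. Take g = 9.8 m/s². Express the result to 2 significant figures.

At the top, for minimum speed gravity alone supplies the centripetal force: mg = mv_top²/r ⇒ v_top² = gr = 74.48 m²/s²
Energy conservation from release height h to the top (height 2r): mgh = ½mv_top² + mg(2r)
h = v_top²/(2g) + 2r = r/2 + 2r = 5r/2 = 19.00 m

h = 19 m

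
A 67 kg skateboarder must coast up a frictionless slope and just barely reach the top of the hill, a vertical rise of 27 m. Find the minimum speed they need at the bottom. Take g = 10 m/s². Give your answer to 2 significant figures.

v = 23 m/s

At the top they are momentarily at rest, so all KE converts to PE: ½mv² = mgh
v = √(2gh) = √(2 × 10 × 27) = 23.24 m/s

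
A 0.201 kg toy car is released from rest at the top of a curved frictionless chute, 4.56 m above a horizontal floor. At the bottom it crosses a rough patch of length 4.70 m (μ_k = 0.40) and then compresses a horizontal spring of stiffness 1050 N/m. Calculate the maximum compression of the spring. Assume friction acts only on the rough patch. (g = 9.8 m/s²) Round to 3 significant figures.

x = 0.100 m

Initial energy: E₁ = mgh = (0.201)(9.8)(4.56) = 8.9823 J
Friction removes W_f = μ_k mg d = (0.40)(0.201)(9.8)(4.70) = 3.703 J
Energy reaching the spring: E = 8.9823 − 3.703 = 5.2791 J
At max compression ½kx² = E ⇒ x = √(2E/k) = √(2 × 5.2791/1050) = 0.1003 m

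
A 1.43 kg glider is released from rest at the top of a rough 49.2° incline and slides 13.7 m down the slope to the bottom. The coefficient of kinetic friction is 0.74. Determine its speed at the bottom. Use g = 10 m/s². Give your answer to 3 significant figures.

Work–energy: mg(L sinθ) − μ_k(mg cosθ)L = ½mv²
mgh = mgL sinθ = (1.43)(10)(13.7)sin49.2° = 148.30 J
W_f = μ_k mg cosθ · L = (0.74)(1.43)(10)cos49.2°·13.7 = 94.73 J
½mv² = 148.30 − 94.73 = 53.574 J
v = √(2 × 53.574/1.43) = 8.656 m/s

v = 8.66 m/s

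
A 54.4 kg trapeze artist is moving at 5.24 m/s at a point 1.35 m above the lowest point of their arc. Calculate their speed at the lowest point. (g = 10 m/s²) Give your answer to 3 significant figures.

v = 7.38 m/s

Energy conservation between the two points: ½mv₀² + mgh = ½mv²
v² = v₀² + 2gh = (5.24)² + 2(10)(1.35) = 54.458
v = √54.458 = 7.380 m/s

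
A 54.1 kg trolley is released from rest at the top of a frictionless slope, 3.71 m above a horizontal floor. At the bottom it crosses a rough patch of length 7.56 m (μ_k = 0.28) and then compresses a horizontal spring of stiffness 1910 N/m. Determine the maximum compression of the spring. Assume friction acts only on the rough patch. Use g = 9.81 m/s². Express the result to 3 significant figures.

Initial energy: E₁ = mgh = (54.1)(9.81)(3.71) = 1969.0 J
Friction removes W_f = μ_k mg d = (0.28)(54.1)(9.81)(7.56) = 1123 J
Energy reaching the spring: E = 1969.0 − 1123 = 845.54 J
At max compression ½kx² = E ⇒ x = √(2E/k) = √(2 × 845.54/1910) = 0.9410 m

x = 0.941 m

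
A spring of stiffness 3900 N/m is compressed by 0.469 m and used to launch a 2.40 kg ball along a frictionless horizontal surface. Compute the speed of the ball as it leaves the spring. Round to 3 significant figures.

Conservation of energy: ½kx² = ½mv²
v = x√(k/m) = 0.469 × √(3900/2.40) = 18.91 m/s

v = 18.9 m/s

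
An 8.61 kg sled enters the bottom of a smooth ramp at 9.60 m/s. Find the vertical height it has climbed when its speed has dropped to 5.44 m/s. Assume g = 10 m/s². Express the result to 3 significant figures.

h = 3.13 m

Energy balance between the two points: ½mv₁² = ½mv₂² + mgh
h = (v₁² − v₂²)/(2g) = (9.60² − 5.44²)/(2 × 10) = 3.128 m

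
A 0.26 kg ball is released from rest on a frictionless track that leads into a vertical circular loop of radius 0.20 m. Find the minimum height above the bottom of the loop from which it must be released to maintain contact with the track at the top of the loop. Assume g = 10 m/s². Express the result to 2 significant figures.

h = 0.50 m

At the top, for minimum speed gravity alone supplies the centripetal force: mg = mv_top²/r ⇒ v_top² = gr = 2.000 m²/s²
Energy conservation from release height h to the top (height 2r): mgh = ½mv_top² + mg(2r)
h = v_top²/(2g) + 2r = r/2 + 2r = 5r/2 = 0.5000 m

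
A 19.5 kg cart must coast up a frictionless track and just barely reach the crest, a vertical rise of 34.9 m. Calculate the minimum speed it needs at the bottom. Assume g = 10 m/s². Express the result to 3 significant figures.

v = 26.4 m/s

At the top it is momentarily at rest, so all KE converts to PE: ½mv² = mgh
v = √(2gh) = √(2 × 10 × 34.9) = 26.42 m/s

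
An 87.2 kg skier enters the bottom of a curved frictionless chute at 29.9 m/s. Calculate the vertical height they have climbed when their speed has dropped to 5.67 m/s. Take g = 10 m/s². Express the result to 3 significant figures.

Conservation of energy: ½mv₁² = ½mv₂² + mgh
h = (v₁² − v₂²)/(2g) = (29.9² − 5.67²)/(2 × 10) = 43.09 m

h = 43.1 m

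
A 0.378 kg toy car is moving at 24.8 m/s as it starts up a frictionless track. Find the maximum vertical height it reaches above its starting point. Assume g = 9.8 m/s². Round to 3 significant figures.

By energy conservation, ½mv² = mgh
h = v²/(2g) = 24.8²/(2 × 9.8) = 31.38 m

h = 31.4 m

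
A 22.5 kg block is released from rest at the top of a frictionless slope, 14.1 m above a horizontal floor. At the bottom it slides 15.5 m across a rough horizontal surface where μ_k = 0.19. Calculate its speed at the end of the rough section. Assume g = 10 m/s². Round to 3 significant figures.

Applying the work–energy principle:
mgh = ½mv² + μ_k m g d
W_f = μ_k mg d = (0.19)(22.5)(10)(15.5) = 662.6 J
½mv² = mgh − W_f = 3172.5 − 662.6 = 2509.9 J
v = √(2 × 2509.9/22.5) = 14.94 m/s

v = 14.9 m/s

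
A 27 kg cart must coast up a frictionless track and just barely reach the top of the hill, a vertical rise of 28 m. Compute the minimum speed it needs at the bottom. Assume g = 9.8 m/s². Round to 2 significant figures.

At the top it is momentarily at rest, so all KE converts to PE: ½mv² = mgh
v = √(2gh) = √(2 × 9.8 × 28) = 23.43 m/s

v = 23 m/s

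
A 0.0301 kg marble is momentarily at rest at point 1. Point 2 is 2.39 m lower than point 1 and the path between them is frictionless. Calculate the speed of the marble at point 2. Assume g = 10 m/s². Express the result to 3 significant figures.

v = 6.91 m/s

By conservation of mechanical energy, mgh = ½mv²
v = √(2gh) = √(2 × 10 × 2.39) = √47.800 = 6.914 m/s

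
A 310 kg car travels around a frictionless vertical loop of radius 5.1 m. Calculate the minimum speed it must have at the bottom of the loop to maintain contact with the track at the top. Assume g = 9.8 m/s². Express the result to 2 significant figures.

v = 16 m/s

At the top: mg = mv_top²/r ⇒ v_top² = gr = 49.98 m²/s²
Energy from bottom to top (height 2r): ½mv_bot² = ½mv_top² + mg(2r)
v_bot² = gr + 4gr = 5gr = 249.9
v_bot = √(5gr) = 15.81 m/s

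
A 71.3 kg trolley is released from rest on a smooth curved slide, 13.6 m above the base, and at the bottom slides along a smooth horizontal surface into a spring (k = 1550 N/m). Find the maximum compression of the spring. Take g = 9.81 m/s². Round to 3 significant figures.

x = 3.50 m

At max compression the trolley is momentarily at rest: mgh = ½kx²
x = √(2mgh/k) = √(2 × 71.3 × 9.81 × 13.6 / 1550) = 3.503 m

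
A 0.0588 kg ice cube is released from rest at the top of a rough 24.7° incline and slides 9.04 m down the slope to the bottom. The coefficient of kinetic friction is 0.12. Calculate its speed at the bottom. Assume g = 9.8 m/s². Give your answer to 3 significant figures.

Work–energy: mg(L sinθ) − μ_k(mg cosθ)L = ½mv²
mgh = mgL sinθ = (0.0588)(9.8)(9.04)sin24.7° = 2.1768 J
W_f = μ_k mg cosθ · L = (0.12)(0.0588)(9.8)cos24.7°·9.04 = 0.5679 J
½mv² = 2.1768 − 0.5679 = 1.6088 J
v = √(2 × 1.6088/0.0588) = 7.397 m/s

v = 7.40 m/s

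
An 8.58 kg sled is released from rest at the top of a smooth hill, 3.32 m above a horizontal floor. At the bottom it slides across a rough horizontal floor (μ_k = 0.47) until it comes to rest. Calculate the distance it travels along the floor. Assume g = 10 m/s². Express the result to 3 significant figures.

d = 7.06 m

Applying the work–energy principle:
At rest all PE has been dissipated by friction: mgh = μ_k m g d
d = h/μ_k = 3.32/0.47 = 7.064 m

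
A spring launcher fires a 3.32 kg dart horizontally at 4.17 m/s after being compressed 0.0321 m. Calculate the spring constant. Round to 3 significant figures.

½kx² = ½mv²
k = mv²/x² = (3.32)(4.17)²/(0.0321)² = 56027 N/m

k = 56000 N/m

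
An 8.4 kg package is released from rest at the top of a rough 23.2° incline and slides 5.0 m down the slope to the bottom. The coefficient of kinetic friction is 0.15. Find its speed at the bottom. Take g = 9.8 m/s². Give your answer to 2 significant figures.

v = 5.0 m/s

Taking the bottom as reference, mgh = ½mv² + μ_k N L with h = L sinθ, N = mg cosθ:
mgh = mgL sinθ = (8.4)(9.8)(5.0)sin23.2° = 162.15 J
W_f = μ_k mg cosθ · L = (0.15)(8.4)(9.8)cos23.2°·5.0 = 56.75 J
½mv² = 162.15 − 56.75 = 105.40 J
v = √(2 × 105.40/8.4) = 5.009 m/s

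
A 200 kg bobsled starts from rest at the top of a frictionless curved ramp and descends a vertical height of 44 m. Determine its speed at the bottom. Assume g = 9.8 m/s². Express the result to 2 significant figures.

Energy conservation between the two points: mgh = ½mv²
v = √(2gh) = √(2 × 9.8 × 44) = √862.40 = 29.37 m/s

v = 29 m/s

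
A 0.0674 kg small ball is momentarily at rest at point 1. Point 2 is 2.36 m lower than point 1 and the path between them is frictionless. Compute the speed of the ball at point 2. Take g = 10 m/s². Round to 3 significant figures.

v = 6.87 m/s

Energy conservation between the two points: mgh = ½mv²
v = √(2gh) = √(2 × 10 × 2.36) = √47.200 = 6.870 m/s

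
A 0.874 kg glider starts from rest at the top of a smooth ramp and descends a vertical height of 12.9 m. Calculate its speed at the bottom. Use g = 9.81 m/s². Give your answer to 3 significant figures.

v = 15.9 m/s

Energy conservation between the two points: mgh = ½mv²
v = √(2gh) = √(2 × 9.81 × 12.9) = √253.10 = 15.91 m/s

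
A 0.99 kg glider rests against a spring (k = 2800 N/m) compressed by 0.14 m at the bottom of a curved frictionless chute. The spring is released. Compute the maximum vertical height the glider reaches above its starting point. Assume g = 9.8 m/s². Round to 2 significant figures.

h = 2.8 m

At maximum height the glider is at rest, so ½kx² = mgh
h = kx²/(2mg) = (2800)(0.14)²/(2 × 0.99 × 9.8) = 2.828 m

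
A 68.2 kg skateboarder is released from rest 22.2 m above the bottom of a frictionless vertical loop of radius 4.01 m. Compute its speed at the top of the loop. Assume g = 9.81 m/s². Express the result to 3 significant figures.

Energy conservation: mgh = ½mv_top² + mg(2r)
v_top² = 2g(h − 2r) = 2(9.81)(22.2 − 8.020) = 278.2
v_top = 16.68 m/s

v = 16.7 m/s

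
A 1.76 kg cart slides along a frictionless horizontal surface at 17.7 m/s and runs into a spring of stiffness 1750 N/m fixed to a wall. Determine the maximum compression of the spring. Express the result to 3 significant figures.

Conservation of energy between contact and max compression: ½mv² = ½kx²
x = v√(m/k) = 17.7 × √(1.76/1750) = 0.5613 m

x = 0.561 m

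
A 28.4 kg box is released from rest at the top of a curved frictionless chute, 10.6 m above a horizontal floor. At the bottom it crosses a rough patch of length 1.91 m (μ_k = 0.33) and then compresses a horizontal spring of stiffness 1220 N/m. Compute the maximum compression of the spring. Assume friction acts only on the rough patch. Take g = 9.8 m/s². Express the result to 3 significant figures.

Initial energy: E₁ = mgh = (28.4)(9.8)(10.6) = 2950.2 J
Friction removes W_f = μ_k mg d = (0.33)(28.4)(9.8)(1.91) = 175.4 J
Energy reaching the spring: E = 2950.2 − 175.4 = 2774.8 J
At max compression ½kx² = E ⇒ x = √(2E/k) = √(2 × 2774.8/1220) = 2.133 m

x = 2.13 m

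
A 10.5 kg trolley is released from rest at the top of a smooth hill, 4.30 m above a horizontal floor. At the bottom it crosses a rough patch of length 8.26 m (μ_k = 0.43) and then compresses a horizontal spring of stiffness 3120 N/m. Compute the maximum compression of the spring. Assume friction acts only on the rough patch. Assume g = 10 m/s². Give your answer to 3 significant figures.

Initial energy: E₁ = mgh = (10.5)(10)(4.30) = 451.50 J
Friction removes W_f = μ_k mg d = (0.43)(10.5)(10)(8.26) = 372.9 J
Energy reaching the spring: E = 451.50 − 372.9 = 78.561 J
At max compression ½kx² = E ⇒ x = √(2E/k) = √(2 × 78.561/3120) = 0.2244 m

x = 0.224 m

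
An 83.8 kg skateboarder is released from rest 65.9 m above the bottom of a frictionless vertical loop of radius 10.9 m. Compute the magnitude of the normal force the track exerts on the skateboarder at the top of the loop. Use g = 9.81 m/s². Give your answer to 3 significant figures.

Energy from release to top (height 2r): mgh = ½mv_top² + mg(2r)
v_top² = 2g(h − 2r) = 2(9.81)(65.9 − 21.80) = 865.24 m²/s²
At the top, both N and weight point toward the centre: N + mg = mv_top²/r
N = m(v_top²/r − g) = 83.8(865.24/10.9 − 9.81) = 5830 N

N = 5830 N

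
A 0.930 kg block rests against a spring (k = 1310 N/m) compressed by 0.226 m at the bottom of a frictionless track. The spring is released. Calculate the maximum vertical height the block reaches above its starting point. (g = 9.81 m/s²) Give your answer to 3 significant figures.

h = 3.67 m

At maximum height the block is at rest, so ½kx² = mgh
h = kx²/(2mg) = (1310)(0.226)²/(2 × 0.930 × 9.81) = 3.667 m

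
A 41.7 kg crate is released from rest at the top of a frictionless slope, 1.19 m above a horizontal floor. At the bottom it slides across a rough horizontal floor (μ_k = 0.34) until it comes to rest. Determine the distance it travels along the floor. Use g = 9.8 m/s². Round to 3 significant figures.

d = 3.50 m

Applying the work–energy principle:
At rest all PE has been dissipated by friction: mgh = μ_k m g d
d = h/μ_k = 1.19/0.34 = 3.500 m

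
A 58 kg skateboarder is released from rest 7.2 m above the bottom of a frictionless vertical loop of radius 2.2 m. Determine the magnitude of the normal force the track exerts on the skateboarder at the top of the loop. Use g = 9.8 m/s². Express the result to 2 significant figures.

N = 880 N

Energy from release to top (height 2r): mgh = ½mv_top² + mg(2r)
v_top² = 2g(h − 2r) = 2(9.8)(7.2 − 4.400) = 54.880 m²/s²
At the top, both N and weight point toward the centre: N + mg = mv_top²/r
N = m(v_top²/r − g) = 58(54.880/2.2 − 9.8) = 878.4 N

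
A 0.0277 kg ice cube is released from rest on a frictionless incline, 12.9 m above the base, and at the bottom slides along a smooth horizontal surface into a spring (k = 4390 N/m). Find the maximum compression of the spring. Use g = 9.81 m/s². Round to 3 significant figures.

Gravitational PE at the top equals spring PE at max compression: mgh = ½kx²
x = √(2mgh/k) = √(2 × 0.0277 × 9.81 × 12.9 / 4390) = 0.03996 m

x = 0.0400 m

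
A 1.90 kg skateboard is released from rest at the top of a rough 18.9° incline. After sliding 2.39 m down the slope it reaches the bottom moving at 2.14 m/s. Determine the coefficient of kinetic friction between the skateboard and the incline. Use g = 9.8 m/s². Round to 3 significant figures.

mgh = ½mv² + μ_k (mg cosθ) L, with h = L sinθ
mgL sinθ = 14.415 J; ½mv² = 4.3506 J
W_f = 14.415 − 4.3506 = 10.06 J
μ_k = W_f/(mg cosθ · L) = 10.06/(17.62 × 2.39) = 0.2390

μ_k = 0.239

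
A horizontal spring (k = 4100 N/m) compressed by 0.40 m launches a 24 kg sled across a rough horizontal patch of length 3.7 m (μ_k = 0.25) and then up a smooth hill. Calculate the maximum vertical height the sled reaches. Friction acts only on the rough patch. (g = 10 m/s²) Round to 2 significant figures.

h = 0.44 m

Spring energy: E₀ = ½kx² = ½(4100)(0.40)² = 328.00 J
Friction: W_f = μ_k mg d = (0.25)(24)(10)(3.7) = 222.0 J
Energy at base of ramp: E = 328.00 − 222.0 = 106.00 J
At max height all remaining energy is PE: mgh = E ⇒ h = E/(mg) = 106.00/(24 × 10) = 0.4417 m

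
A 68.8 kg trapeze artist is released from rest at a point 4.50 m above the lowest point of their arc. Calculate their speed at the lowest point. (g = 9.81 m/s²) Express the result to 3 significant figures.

Equating total energy at the two states: mgh = ½mv²
v = √(2gh) = √(2 × 9.81 × 4.50) = √88.290 = 9.396 m/s

v = 9.40 m/s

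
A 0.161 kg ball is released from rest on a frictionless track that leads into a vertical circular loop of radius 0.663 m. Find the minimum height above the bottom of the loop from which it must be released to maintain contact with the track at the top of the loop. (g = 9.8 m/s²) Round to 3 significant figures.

h = 1.66 m

At the top, for minimum speed gravity alone supplies the centripetal force: mg = mv_top²/r ⇒ v_top² = gr = 6.497 m²/s²
Energy conservation from release height h to the top (height 2r): mgh = ½mv_top² + mg(2r)
h = v_top²/(2g) + 2r = r/2 + 2r = 5r/2 = 1.658 m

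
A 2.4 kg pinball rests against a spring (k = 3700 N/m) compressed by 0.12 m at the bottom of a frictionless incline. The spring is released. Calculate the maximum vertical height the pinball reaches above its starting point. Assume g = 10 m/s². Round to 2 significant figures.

h = 1.1 m

Energy conservation from release to the highest point: ½kx² = mgh
h = kx²/(2mg) = (3700)(0.12)²/(2 × 2.4 × 10) = 1.110 m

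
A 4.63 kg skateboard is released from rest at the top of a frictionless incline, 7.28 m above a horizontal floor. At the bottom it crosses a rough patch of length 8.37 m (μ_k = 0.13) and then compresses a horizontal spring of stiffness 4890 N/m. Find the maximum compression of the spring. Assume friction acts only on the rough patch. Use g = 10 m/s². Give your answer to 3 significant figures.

Initial energy: E₁ = mgh = (4.63)(10)(7.28) = 337.06 J
Friction removes W_f = μ_k mg d = (0.13)(4.63)(10)(8.37) = 50.38 J
Energy reaching the spring: E = 337.06 − 50.38 = 286.68 J
At max compression ½kx² = E ⇒ x = √(2E/k) = √(2 × 286.68/4890) = 0.3424 m

x = 0.342 m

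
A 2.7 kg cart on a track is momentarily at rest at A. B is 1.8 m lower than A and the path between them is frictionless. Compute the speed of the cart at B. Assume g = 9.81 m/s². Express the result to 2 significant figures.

v = 5.9 m/s

Energy conservation between the two points: mgh = ½mv²
v = √(2gh) = √(2 × 9.81 × 1.8) = √35.316 = 5.943 m/s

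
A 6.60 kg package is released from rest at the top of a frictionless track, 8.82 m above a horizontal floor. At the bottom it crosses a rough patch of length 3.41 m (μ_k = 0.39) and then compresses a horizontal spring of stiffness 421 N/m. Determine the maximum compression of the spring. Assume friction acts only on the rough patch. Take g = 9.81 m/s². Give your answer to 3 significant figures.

x = 1.52 m

Initial energy: E₁ = mgh = (6.60)(9.81)(8.82) = 571.06 J
Friction removes W_f = μ_k mg d = (0.39)(6.60)(9.81)(3.41) = 86.11 J
Energy reaching the spring: E = 571.06 − 86.11 = 484.95 J
At max compression ½kx² = E ⇒ x = √(2E/k) = √(2 × 484.95/421) = 1.518 m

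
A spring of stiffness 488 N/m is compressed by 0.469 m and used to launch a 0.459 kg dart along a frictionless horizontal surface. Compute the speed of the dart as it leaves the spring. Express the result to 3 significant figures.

v = 15.3 m/s

Conservation of energy: ½kx² = ½mv²
v = x√(k/m) = 0.469 × √(488/0.459) = 15.29 m/s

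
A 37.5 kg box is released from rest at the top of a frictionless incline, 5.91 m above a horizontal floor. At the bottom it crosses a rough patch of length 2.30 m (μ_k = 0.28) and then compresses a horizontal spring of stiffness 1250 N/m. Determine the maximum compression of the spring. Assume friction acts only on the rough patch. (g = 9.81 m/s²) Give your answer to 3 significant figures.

Initial energy: E₁ = mgh = (37.5)(9.81)(5.91) = 2174.1 J
Friction removes W_f = μ_k mg d = (0.28)(37.5)(9.81)(2.30) = 236.9 J
Energy reaching the spring: E = 2174.1 − 236.9 = 1937.2 J
At max compression ½kx² = E ⇒ x = √(2E/k) = √(2 × 1937.2/1250) = 1.761 m

x = 1.76 m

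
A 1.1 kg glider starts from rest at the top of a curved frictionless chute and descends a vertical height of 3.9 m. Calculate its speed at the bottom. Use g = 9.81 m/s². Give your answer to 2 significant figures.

Equating total energy at the two states: mgh = ½mv²
v = √(2gh) = √(2 × 9.81 × 3.9) = √76.518 = 8.747 m/s

v = 8.7 m/s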